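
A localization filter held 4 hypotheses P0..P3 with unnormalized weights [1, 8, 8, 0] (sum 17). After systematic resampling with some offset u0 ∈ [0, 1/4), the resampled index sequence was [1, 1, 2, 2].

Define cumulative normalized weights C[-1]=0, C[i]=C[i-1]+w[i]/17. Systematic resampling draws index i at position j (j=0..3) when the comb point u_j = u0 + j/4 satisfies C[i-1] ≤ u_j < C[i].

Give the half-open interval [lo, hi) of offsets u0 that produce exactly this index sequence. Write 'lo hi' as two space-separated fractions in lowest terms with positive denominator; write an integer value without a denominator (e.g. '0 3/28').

C = [1/17, 9/17, 1, 1]
j=0 picked index 1: u0 ∈ [1/17, 9/17)
j=1 picked index 1: u0 ∈ [-13/68, 19/68)
j=2 picked index 2: u0 ∈ [1/34, 1/2)
j=3 picked index 2: u0 ∈ [-15/68, 1/4)
intersection: [1/17, 1/4)

1/17 1/4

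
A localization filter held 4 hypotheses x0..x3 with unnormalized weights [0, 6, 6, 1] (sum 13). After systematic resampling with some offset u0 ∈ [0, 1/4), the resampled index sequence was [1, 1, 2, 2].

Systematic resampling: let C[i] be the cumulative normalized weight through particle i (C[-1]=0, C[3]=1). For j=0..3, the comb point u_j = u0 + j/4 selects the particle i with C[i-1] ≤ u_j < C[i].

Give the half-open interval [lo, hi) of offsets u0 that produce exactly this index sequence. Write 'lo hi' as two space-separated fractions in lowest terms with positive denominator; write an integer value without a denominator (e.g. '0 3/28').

0 9/52

C = [0, 6/13, 12/13, 1]
j=0 picked index 1: u0 ∈ [0, 6/13)
j=1 picked index 1: u0 ∈ [-1/4, 11/52)
j=2 picked index 2: u0 ∈ [-1/26, 11/26)
j=3 picked index 2: u0 ∈ [-15/52, 9/52)
intersection: [0, 9/52)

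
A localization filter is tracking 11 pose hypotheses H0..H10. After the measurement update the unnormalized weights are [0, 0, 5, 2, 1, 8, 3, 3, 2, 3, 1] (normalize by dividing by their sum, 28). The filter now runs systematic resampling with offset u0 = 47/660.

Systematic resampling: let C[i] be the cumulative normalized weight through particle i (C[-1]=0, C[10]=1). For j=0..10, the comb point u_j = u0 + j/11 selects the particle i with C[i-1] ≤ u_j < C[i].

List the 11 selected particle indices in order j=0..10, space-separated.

2 2 4 5 5 5 6 7 8 9 10

C = [0, 0, 5/28, 1/4, 2/7, 4/7, 19/28, 11/14, 6/7, 27/28, 1]
j=0: u_0=47/660 ∈ [0, 5/28) → index 2
j=1: u_1=107/660 ∈ [0, 5/28) → index 2
j=2: u_2=167/660 ∈ [1/4, 2/7) → index 4
j=3: u_3=227/660 ∈ [2/7, 4/7) → index 5
j=4: u_4=287/660 ∈ [2/7, 4/7) → index 5
j=5: u_5=347/660 ∈ [2/7, 4/7) → index 5
j=6: u_6=37/60 ∈ [4/7, 19/28) → index 6
j=7: u_7=467/660 ∈ [19/28, 11/14) → index 7
j=8: u_8=527/660 ∈ [11/14, 6/7) → index 8
j=9: u_9=587/660 ∈ [6/7, 27/28) → index 9
j=10: u_10=647/660 ∈ [27/28, 1) → index 10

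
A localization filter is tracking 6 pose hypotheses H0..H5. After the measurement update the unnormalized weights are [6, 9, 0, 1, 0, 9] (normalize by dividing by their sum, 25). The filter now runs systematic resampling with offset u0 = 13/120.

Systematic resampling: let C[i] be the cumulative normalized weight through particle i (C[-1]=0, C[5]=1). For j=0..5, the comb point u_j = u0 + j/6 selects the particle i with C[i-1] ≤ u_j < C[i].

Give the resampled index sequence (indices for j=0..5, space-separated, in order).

0 1 1 3 5 5

C = [6/25, 3/5, 3/5, 16/25, 16/25, 1]
j=0: u_0=13/120 ∈ [0, 6/25) → index 0
j=1: u_1=11/40 ∈ [6/25, 3/5) → index 1
j=2: u_2=53/120 ∈ [6/25, 3/5) → index 1
j=3: u_3=73/120 ∈ [3/5, 16/25) → index 3
j=4: u_4=31/40 ∈ [16/25, 1) → index 5
j=5: u_5=113/120 ∈ [16/25, 1) → index 5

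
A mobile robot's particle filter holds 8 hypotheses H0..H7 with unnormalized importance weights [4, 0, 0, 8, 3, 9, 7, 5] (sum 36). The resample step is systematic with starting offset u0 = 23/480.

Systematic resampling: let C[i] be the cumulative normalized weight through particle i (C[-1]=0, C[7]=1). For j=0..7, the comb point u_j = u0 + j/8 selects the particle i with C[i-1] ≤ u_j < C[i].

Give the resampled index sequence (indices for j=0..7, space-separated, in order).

C = [1/9, 1/9, 1/9, 1/3, 5/12, 2/3, 31/36, 1]
j=0: u_0=23/480 ∈ [0, 1/9) → index 0
j=1: u_1=83/480 ∈ [1/9, 1/3) → index 3
j=2: u_2=143/480 ∈ [1/9, 1/3) → index 3
j=3: u_3=203/480 ∈ [5/12, 2/3) → index 5
j=4: u_4=263/480 ∈ [5/12, 2/3) → index 5
j=5: u_5=323/480 ∈ [2/3, 31/36) → index 6
j=6: u_6=383/480 ∈ [2/3, 31/36) → index 6
j=7: u_7=443/480 ∈ [31/36, 1) → index 7

0 3 3 5 5 6 6 7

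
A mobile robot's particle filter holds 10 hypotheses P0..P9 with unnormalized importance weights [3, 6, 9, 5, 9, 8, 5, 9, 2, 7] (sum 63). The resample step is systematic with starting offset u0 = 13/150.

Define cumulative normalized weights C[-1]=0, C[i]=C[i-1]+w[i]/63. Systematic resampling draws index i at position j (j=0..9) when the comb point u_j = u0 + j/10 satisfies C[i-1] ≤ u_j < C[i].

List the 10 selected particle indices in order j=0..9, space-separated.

C = [1/21, 1/7, 2/7, 23/63, 32/63, 40/63, 5/7, 6/7, 8/9, 1]
j=0: u_0=13/150 ∈ [1/21, 1/7) → index 1
j=1: u_1=14/75 ∈ [1/7, 2/7) → index 2
j=2: u_2=43/150 ∈ [2/7, 23/63) → index 3
j=3: u_3=29/75 ∈ [23/63, 32/63) → index 4
j=4: u_4=73/150 ∈ [23/63, 32/63) → index 4
j=5: u_5=44/75 ∈ [32/63, 40/63) → index 5
j=6: u_6=103/150 ∈ [40/63, 5/7) → index 6
j=7: u_7=59/75 ∈ [5/7, 6/7) → index 7
j=8: u_8=133/150 ∈ [6/7, 8/9) → index 8
j=9: u_9=74/75 ∈ [8/9, 1) → index 9

1 2 3 4 4 5 6 7 8 9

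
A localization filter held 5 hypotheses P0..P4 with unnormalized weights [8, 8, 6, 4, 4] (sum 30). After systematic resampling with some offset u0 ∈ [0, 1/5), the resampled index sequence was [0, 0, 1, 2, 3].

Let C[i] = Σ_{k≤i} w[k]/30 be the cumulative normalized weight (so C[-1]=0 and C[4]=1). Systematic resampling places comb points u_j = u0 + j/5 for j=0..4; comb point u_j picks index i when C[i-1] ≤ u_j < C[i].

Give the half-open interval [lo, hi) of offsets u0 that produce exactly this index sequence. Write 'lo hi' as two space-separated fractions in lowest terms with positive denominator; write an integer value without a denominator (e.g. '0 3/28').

C = [4/15, 8/15, 11/15, 13/15, 1]
j=0 picked index 0: u0 ∈ [0, 4/15)
j=1 picked index 0: u0 ∈ [-1/5, 1/15)
j=2 picked index 1: u0 ∈ [-2/15, 2/15)
j=3 picked index 2: u0 ∈ [-1/15, 2/15)
j=4 picked index 3: u0 ∈ [-1/15, 1/15)
intersection: [0, 1/15)

0 1/15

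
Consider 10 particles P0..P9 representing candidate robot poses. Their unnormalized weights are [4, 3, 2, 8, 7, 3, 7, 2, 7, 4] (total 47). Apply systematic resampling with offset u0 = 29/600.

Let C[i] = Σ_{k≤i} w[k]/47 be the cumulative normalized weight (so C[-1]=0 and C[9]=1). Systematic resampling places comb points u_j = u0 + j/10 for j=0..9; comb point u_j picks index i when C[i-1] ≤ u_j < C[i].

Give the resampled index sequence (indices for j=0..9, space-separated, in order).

0 1 3 3 4 5 6 7 8 9

C = [4/47, 7/47, 9/47, 17/47, 24/47, 27/47, 34/47, 36/47, 43/47, 1]
j=0: u_0=29/600 ∈ [0, 4/47) → index 0
j=1: u_1=89/600 ∈ [4/47, 7/47) → index 1
j=2: u_2=149/600 ∈ [9/47, 17/47) → index 3
j=3: u_3=209/600 ∈ [9/47, 17/47) → index 3
j=4: u_4=269/600 ∈ [17/47, 24/47) → index 4
j=5: u_5=329/600 ∈ [24/47, 27/47) → index 5
j=6: u_6=389/600 ∈ [27/47, 34/47) → index 6
j=7: u_7=449/600 ∈ [34/47, 36/47) → index 7
j=8: u_8=509/600 ∈ [36/47, 43/47) → index 8
j=9: u_9=569/600 ∈ [43/47, 1) → index 9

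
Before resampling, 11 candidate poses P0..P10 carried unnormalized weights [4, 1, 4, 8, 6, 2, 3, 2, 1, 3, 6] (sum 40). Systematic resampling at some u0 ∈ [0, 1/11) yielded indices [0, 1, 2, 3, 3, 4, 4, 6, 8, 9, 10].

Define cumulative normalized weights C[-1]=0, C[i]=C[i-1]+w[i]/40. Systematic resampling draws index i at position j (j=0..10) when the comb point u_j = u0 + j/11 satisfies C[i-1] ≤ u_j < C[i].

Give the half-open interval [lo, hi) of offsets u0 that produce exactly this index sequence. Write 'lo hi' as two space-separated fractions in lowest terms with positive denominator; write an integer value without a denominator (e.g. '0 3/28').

1/44 13/440

C = [1/10, 1/8, 9/40, 17/40, 23/40, 5/8, 7/10, 3/4, 31/40, 17/20, 1]
j=0 picked index 0: u0 ∈ [0, 1/10)
j=1 picked index 1: u0 ∈ [1/110, 3/88)
j=2 picked index 2: u0 ∈ [-5/88, 19/440)
j=3 picked index 3: u0 ∈ [-21/440, 67/440)
j=4 picked index 3: u0 ∈ [-61/440, 27/440)
j=5 picked index 4: u0 ∈ [-13/440, 53/440)
j=6 picked index 4: u0 ∈ [-53/440, 13/440)
j=7 picked index 6: u0 ∈ [-1/88, 7/110)
j=8 picked index 8: u0 ∈ [1/44, 21/440)
j=9 picked index 9: u0 ∈ [-19/440, 7/220)
j=10 picked index 10: u0 ∈ [-13/220, 1/11)
intersection: [1/44, 13/440)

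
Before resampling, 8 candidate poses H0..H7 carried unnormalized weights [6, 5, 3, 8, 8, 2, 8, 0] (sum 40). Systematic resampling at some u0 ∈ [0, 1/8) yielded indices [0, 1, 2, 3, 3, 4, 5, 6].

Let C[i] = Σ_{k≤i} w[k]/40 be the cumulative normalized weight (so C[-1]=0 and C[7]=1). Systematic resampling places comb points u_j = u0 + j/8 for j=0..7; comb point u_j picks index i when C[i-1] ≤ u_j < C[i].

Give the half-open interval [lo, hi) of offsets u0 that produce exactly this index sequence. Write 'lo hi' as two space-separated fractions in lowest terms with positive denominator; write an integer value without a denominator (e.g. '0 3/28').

1/40 1/20

C = [3/20, 11/40, 7/20, 11/20, 3/4, 4/5, 1, 1]
j=0 picked index 0: u0 ∈ [0, 3/20)
j=1 picked index 1: u0 ∈ [1/40, 3/20)
j=2 picked index 2: u0 ∈ [1/40, 1/10)
j=3 picked index 3: u0 ∈ [-1/40, 7/40)
j=4 picked index 3: u0 ∈ [-3/20, 1/20)
j=5 picked index 4: u0 ∈ [-3/40, 1/8)
j=6 picked index 5: u0 ∈ [0, 1/20)
j=7 picked index 6: u0 ∈ [-3/40, 1/8)
intersection: [1/40, 1/20)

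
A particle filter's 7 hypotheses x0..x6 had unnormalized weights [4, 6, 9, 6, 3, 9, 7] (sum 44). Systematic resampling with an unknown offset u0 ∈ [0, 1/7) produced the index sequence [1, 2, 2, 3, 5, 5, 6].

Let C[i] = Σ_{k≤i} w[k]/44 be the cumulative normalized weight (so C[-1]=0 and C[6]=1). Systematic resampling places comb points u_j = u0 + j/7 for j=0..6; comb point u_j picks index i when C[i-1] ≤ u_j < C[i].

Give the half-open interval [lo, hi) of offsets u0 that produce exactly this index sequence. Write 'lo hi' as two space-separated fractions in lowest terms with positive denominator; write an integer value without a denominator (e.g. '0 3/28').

C = [1/11, 5/22, 19/44, 25/44, 7/11, 37/44, 1]
j=0 picked index 1: u0 ∈ [1/11, 5/22)
j=1 picked index 2: u0 ∈ [13/154, 89/308)
j=2 picked index 2: u0 ∈ [-9/154, 45/308)
j=3 picked index 3: u0 ∈ [1/308, 43/308)
j=4 picked index 5: u0 ∈ [5/77, 83/308)
j=5 picked index 5: u0 ∈ [-6/77, 39/308)
j=6 picked index 6: u0 ∈ [-5/308, 1/7)
intersection: [1/11, 39/308)

1/11 39/308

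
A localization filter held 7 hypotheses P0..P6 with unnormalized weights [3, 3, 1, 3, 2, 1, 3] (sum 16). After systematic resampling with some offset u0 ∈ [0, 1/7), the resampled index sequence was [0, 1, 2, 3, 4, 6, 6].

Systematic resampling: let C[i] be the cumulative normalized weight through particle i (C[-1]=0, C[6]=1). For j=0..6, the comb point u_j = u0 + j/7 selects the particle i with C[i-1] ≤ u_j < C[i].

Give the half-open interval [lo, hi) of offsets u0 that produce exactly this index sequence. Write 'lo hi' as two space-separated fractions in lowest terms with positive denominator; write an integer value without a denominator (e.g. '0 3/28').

11/112 1/7

C = [3/16, 3/8, 7/16, 5/8, 3/4, 13/16, 1]
j=0 picked index 0: u0 ∈ [0, 3/16)
j=1 picked index 1: u0 ∈ [5/112, 13/56)
j=2 picked index 2: u0 ∈ [5/56, 17/112)
j=3 picked index 3: u0 ∈ [1/112, 11/56)
j=4 picked index 4: u0 ∈ [3/56, 5/28)
j=5 picked index 6: u0 ∈ [11/112, 2/7)
j=6 picked index 6: u0 ∈ [-5/112, 1/7)
intersection: [11/112, 1/7)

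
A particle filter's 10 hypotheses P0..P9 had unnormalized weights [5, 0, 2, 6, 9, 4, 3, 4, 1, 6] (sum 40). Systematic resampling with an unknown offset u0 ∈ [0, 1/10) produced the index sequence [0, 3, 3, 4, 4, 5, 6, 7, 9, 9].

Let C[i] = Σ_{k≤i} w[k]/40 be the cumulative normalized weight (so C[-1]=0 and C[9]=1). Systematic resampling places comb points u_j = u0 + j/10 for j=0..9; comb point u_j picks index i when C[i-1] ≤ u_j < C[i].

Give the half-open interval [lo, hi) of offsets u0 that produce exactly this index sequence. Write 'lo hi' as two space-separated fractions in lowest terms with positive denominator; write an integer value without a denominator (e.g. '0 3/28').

3/40 1/10

C = [1/8, 1/8, 7/40, 13/40, 11/20, 13/20, 29/40, 33/40, 17/20, 1]
j=0 picked index 0: u0 ∈ [0, 1/8)
j=1 picked index 3: u0 ∈ [3/40, 9/40)
j=2 picked index 3: u0 ∈ [-1/40, 1/8)
j=3 picked index 4: u0 ∈ [1/40, 1/4)
j=4 picked index 4: u0 ∈ [-3/40, 3/20)
j=5 picked index 5: u0 ∈ [1/20, 3/20)
j=6 picked index 6: u0 ∈ [1/20, 1/8)
j=7 picked index 7: u0 ∈ [1/40, 1/8)
j=8 picked index 9: u0 ∈ [1/20, 1/5)
j=9 picked index 9: u0 ∈ [-1/20, 1/10)
intersection: [3/40, 1/10)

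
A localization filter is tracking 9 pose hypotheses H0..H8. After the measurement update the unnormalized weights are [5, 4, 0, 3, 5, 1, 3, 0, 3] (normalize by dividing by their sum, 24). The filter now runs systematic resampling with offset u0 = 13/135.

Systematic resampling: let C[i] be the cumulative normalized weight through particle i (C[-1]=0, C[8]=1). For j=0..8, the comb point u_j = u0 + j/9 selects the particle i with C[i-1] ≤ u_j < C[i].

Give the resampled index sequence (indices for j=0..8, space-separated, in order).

C = [5/24, 3/8, 3/8, 1/2, 17/24, 3/4, 7/8, 7/8, 1]
j=0: u_0=13/135 ∈ [0, 5/24) → index 0
j=1: u_1=28/135 ∈ [0, 5/24) → index 0
j=2: u_2=43/135 ∈ [5/24, 3/8) → index 1
j=3: u_3=58/135 ∈ [3/8, 1/2) → index 3
j=4: u_4=73/135 ∈ [1/2, 17/24) → index 4
j=5: u_5=88/135 ∈ [1/2, 17/24) → index 4
j=6: u_6=103/135 ∈ [3/4, 7/8) → index 6
j=7: u_7=118/135 ∈ [3/4, 7/8) → index 6
j=8: u_8=133/135 ∈ [7/8, 1) → index 8

0 0 1 3 4 4 6 6 8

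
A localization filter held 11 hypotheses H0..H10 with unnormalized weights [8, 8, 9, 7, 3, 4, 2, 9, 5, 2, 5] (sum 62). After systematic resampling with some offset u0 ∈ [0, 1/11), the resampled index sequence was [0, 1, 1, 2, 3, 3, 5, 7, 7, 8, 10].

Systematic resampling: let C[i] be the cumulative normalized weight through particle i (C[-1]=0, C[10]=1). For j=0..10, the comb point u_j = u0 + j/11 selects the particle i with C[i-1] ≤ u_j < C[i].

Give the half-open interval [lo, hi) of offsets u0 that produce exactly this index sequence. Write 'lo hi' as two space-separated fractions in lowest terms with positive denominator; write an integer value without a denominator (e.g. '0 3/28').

27/682 21/341

C = [4/31, 8/31, 25/62, 16/31, 35/62, 39/62, 41/62, 25/31, 55/62, 57/62, 1]
j=0 picked index 0: u0 ∈ [0, 4/31)
j=1 picked index 1: u0 ∈ [13/341, 57/341)
j=2 picked index 1: u0 ∈ [-18/341, 26/341)
j=3 picked index 2: u0 ∈ [-5/341, 89/682)
j=4 picked index 3: u0 ∈ [27/682, 52/341)
j=5 picked index 3: u0 ∈ [-35/682, 21/341)
j=6 picked index 5: u0 ∈ [13/682, 57/682)
j=7 picked index 7: u0 ∈ [17/682, 58/341)
j=8 picked index 7: u0 ∈ [-45/682, 27/341)
j=9 picked index 8: u0 ∈ [-4/341, 47/682)
j=10 picked index 10: u0 ∈ [7/682, 1/11)
intersection: [27/682, 21/341)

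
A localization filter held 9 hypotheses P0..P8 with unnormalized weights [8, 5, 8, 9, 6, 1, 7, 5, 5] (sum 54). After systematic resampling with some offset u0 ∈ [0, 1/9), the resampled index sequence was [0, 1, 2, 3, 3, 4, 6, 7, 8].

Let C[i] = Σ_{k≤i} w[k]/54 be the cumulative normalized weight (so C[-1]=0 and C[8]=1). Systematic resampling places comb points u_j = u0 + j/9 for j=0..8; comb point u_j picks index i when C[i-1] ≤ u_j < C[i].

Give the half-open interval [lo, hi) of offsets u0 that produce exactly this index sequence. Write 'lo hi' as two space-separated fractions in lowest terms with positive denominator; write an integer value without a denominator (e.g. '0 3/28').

C = [4/27, 13/54, 7/18, 5/9, 2/3, 37/54, 22/27, 49/54, 1]
j=0 picked index 0: u0 ∈ [0, 4/27)
j=1 picked index 1: u0 ∈ [1/27, 7/54)
j=2 picked index 2: u0 ∈ [1/54, 1/6)
j=3 picked index 3: u0 ∈ [1/18, 2/9)
j=4 picked index 3: u0 ∈ [-1/18, 1/9)
j=5 picked index 4: u0 ∈ [0, 1/9)
j=6 picked index 6: u0 ∈ [1/54, 4/27)
j=7 picked index 7: u0 ∈ [1/27, 7/54)
j=8 picked index 8: u0 ∈ [1/54, 1/9)
intersection: [1/18, 1/9)

1/18 1/9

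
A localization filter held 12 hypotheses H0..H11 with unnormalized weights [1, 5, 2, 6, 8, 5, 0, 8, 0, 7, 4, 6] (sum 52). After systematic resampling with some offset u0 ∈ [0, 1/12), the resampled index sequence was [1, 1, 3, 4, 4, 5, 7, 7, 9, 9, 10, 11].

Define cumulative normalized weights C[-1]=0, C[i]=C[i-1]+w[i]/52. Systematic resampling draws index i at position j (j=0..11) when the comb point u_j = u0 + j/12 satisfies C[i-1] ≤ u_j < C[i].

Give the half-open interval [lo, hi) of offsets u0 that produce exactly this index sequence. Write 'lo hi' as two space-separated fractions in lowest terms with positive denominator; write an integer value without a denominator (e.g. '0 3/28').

1/52 5/156

C = [1/52, 3/26, 2/13, 7/26, 11/26, 27/52, 27/52, 35/52, 35/52, 21/26, 23/26, 1]
j=0 picked index 1: u0 ∈ [1/52, 3/26)
j=1 picked index 1: u0 ∈ [-5/78, 5/156)
j=2 picked index 3: u0 ∈ [-1/78, 4/39)
j=3 picked index 4: u0 ∈ [1/52, 9/52)
j=4 picked index 4: u0 ∈ [-5/78, 7/78)
j=5 picked index 5: u0 ∈ [1/156, 4/39)
j=6 picked index 7: u0 ∈ [1/52, 9/52)
j=7 picked index 7: u0 ∈ [-5/78, 7/78)
j=8 picked index 9: u0 ∈ [1/156, 11/78)
j=9 picked index 9: u0 ∈ [-1/13, 3/52)
j=10 picked index 10: u0 ∈ [-1/39, 2/39)
j=11 picked index 11: u0 ∈ [-5/156, 1/12)
intersection: [1/52, 5/156)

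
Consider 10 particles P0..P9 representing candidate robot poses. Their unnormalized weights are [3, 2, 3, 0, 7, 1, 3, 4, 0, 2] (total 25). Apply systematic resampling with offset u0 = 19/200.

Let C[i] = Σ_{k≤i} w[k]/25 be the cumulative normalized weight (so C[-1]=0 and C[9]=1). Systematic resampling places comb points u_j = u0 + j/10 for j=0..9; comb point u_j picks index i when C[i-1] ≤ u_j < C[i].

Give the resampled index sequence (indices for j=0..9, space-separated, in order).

0 1 2 4 4 4 6 7 7 9

C = [3/25, 1/5, 8/25, 8/25, 3/5, 16/25, 19/25, 23/25, 23/25, 1]
j=0: u_0=19/200 ∈ [0, 3/25) → index 0
j=1: u_1=39/200 ∈ [3/25, 1/5) → index 1
j=2: u_2=59/200 ∈ [1/5, 8/25) → index 2
j=3: u_3=79/200 ∈ [8/25, 3/5) → index 4
j=4: u_4=99/200 ∈ [8/25, 3/5) → index 4
j=5: u_5=119/200 ∈ [8/25, 3/5) → index 4
j=6: u_6=139/200 ∈ [16/25, 19/25) → index 6
j=7: u_7=159/200 ∈ [19/25, 23/25) → index 7
j=8: u_8=179/200 ∈ [19/25, 23/25) → index 7
j=9: u_9=199/200 ∈ [23/25, 1) → index 9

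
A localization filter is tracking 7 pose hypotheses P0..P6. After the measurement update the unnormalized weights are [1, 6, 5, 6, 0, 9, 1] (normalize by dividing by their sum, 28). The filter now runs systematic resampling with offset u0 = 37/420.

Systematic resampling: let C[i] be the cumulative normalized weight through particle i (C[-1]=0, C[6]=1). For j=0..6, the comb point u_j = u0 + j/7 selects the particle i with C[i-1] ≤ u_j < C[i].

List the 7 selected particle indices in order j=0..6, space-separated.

1 1 2 3 5 5 5

C = [1/28, 1/4, 3/7, 9/14, 9/14, 27/28, 1]
j=0: u_0=37/420 ∈ [1/28, 1/4) → index 1
j=1: u_1=97/420 ∈ [1/28, 1/4) → index 1
j=2: u_2=157/420 ∈ [1/4, 3/7) → index 2
j=3: u_3=31/60 ∈ [3/7, 9/14) → index 3
j=4: u_4=277/420 ∈ [9/14, 27/28) → index 5
j=5: u_5=337/420 ∈ [9/14, 27/28) → index 5
j=6: u_6=397/420 ∈ [9/14, 27/28) → index 5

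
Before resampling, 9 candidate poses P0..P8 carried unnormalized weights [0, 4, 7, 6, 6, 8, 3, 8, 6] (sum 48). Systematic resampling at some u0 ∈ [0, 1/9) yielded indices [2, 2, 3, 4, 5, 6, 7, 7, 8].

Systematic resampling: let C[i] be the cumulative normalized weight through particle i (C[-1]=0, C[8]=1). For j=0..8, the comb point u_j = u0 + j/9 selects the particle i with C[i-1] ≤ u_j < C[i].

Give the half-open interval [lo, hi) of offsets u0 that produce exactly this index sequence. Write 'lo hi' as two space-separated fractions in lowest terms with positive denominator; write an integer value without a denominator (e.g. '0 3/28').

C = [0, 1/12, 11/48, 17/48, 23/48, 31/48, 17/24, 7/8, 1]
j=0 picked index 2: u0 ∈ [1/12, 11/48)
j=1 picked index 2: u0 ∈ [-1/36, 17/144)
j=2 picked index 3: u0 ∈ [1/144, 19/144)
j=3 picked index 4: u0 ∈ [1/48, 7/48)
j=4 picked index 5: u0 ∈ [5/144, 29/144)
j=5 picked index 6: u0 ∈ [13/144, 11/72)
j=6 picked index 7: u0 ∈ [1/24, 5/24)
j=7 picked index 7: u0 ∈ [-5/72, 7/72)
j=8 picked index 8: u0 ∈ [-1/72, 1/9)
intersection: [13/144, 7/72)

13/144 7/72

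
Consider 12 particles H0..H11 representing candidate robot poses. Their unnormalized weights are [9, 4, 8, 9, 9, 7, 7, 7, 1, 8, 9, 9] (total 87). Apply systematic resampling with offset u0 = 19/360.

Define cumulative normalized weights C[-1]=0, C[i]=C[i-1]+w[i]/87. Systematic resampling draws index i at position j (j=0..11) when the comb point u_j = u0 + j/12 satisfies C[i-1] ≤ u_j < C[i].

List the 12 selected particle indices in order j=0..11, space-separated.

0 1 2 3 4 5 6 7 9 10 10 11

C = [3/29, 13/87, 7/29, 10/29, 13/29, 46/87, 53/87, 20/29, 61/87, 23/29, 26/29, 1]
j=0: u_0=19/360 ∈ [0, 3/29) → index 0
j=1: u_1=49/360 ∈ [3/29, 13/87) → index 1
j=2: u_2=79/360 ∈ [13/87, 7/29) → index 2
j=3: u_3=109/360 ∈ [7/29, 10/29) → index 3
j=4: u_4=139/360 ∈ [10/29, 13/29) → index 4
j=5: u_5=169/360 ∈ [13/29, 46/87) → index 5
j=6: u_6=199/360 ∈ [46/87, 53/87) → index 6
j=7: u_7=229/360 ∈ [53/87, 20/29) → index 7
j=8: u_8=259/360 ∈ [61/87, 23/29) → index 9
j=9: u_9=289/360 ∈ [23/29, 26/29) → index 10
j=10: u_10=319/360 ∈ [23/29, 26/29) → index 10
j=11: u_11=349/360 ∈ [26/29, 1) → index 11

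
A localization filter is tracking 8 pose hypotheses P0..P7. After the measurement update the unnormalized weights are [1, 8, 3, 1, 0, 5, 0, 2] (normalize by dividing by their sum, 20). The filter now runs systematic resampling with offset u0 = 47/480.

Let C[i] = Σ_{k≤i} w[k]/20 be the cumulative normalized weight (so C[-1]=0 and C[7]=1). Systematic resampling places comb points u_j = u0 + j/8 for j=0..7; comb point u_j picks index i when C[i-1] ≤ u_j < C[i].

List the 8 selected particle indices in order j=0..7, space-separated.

1 1 1 2 2 5 5 7

C = [1/20, 9/20, 3/5, 13/20, 13/20, 9/10, 9/10, 1]
j=0: u_0=47/480 ∈ [1/20, 9/20) → index 1
j=1: u_1=107/480 ∈ [1/20, 9/20) → index 1
j=2: u_2=167/480 ∈ [1/20, 9/20) → index 1
j=3: u_3=227/480 ∈ [9/20, 3/5) → index 2
j=4: u_4=287/480 ∈ [9/20, 3/5) → index 2
j=5: u_5=347/480 ∈ [13/20, 9/10) → index 5
j=6: u_6=407/480 ∈ [13/20, 9/10) → index 5
j=7: u_7=467/480 ∈ [9/10, 1) → index 7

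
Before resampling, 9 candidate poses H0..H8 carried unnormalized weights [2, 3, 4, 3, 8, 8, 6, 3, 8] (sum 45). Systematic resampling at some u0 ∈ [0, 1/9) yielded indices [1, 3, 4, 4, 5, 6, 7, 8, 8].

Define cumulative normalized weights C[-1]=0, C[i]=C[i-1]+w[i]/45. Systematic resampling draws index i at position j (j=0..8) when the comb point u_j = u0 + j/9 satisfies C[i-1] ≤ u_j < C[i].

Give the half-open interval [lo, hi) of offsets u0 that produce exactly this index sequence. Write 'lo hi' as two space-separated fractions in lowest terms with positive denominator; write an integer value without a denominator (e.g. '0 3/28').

C = [2/45, 1/9, 1/5, 4/15, 4/9, 28/45, 34/45, 37/45, 1]
j=0 picked index 1: u0 ∈ [2/45, 1/9)
j=1 picked index 3: u0 ∈ [4/45, 7/45)
j=2 picked index 4: u0 ∈ [2/45, 2/9)
j=3 picked index 4: u0 ∈ [-1/15, 1/9)
j=4 picked index 5: u0 ∈ [0, 8/45)
j=5 picked index 6: u0 ∈ [1/15, 1/5)
j=6 picked index 7: u0 ∈ [4/45, 7/45)
j=7 picked index 8: u0 ∈ [2/45, 2/9)
j=8 picked index 8: u0 ∈ [-1/15, 1/9)
intersection: [4/45, 1/9)

4/45 1/9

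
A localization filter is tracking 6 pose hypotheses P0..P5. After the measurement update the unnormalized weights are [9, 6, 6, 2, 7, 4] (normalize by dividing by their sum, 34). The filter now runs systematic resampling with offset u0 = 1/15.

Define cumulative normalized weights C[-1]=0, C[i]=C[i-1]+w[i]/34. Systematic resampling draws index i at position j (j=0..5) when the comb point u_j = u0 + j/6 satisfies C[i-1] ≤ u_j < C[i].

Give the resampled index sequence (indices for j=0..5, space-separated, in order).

0 0 1 2 4 5

C = [9/34, 15/34, 21/34, 23/34, 15/17, 1]
j=0: u_0=1/15 ∈ [0, 9/34) → index 0
j=1: u_1=7/30 ∈ [0, 9/34) → index 0
j=2: u_2=2/5 ∈ [9/34, 15/34) → index 1
j=3: u_3=17/30 ∈ [15/34, 21/34) → index 2
j=4: u_4=11/15 ∈ [23/34, 15/17) → index 4
j=5: u_5=9/10 ∈ [15/17, 1) → index 5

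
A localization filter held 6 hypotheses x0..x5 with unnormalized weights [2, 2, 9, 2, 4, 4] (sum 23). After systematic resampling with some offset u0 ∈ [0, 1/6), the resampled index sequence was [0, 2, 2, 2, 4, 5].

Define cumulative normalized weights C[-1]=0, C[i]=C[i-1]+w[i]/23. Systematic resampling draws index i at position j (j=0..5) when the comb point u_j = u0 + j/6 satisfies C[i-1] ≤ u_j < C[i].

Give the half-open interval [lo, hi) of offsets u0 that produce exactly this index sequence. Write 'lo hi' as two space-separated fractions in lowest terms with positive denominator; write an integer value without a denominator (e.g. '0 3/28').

C = [2/23, 4/23, 13/23, 15/23, 19/23, 1]
j=0 picked index 0: u0 ∈ [0, 2/23)
j=1 picked index 2: u0 ∈ [1/138, 55/138)
j=2 picked index 2: u0 ∈ [-11/69, 16/69)
j=3 picked index 2: u0 ∈ [-15/46, 3/46)
j=4 picked index 4: u0 ∈ [-1/69, 11/69)
j=5 picked index 5: u0 ∈ [-1/138, 1/6)
intersection: [1/138, 3/46)

1/138 3/46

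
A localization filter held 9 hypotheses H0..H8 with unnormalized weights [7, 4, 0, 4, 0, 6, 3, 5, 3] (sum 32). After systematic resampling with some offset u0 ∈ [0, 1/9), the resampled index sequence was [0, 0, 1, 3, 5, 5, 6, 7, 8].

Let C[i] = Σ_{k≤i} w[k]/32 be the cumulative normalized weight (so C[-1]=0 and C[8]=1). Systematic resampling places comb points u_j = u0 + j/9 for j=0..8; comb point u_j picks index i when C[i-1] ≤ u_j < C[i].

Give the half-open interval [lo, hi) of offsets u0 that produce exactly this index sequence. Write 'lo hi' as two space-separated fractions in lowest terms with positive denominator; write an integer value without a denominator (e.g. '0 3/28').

7/288 1/12

C = [7/32, 11/32, 11/32, 15/32, 15/32, 21/32, 3/4, 29/32, 1]
j=0 picked index 0: u0 ∈ [0, 7/32)
j=1 picked index 0: u0 ∈ [-1/9, 31/288)
j=2 picked index 1: u0 ∈ [-1/288, 35/288)
j=3 picked index 3: u0 ∈ [1/96, 13/96)
j=4 picked index 5: u0 ∈ [7/288, 61/288)
j=5 picked index 5: u0 ∈ [-25/288, 29/288)
j=6 picked index 6: u0 ∈ [-1/96, 1/12)
j=7 picked index 7: u0 ∈ [-1/36, 37/288)
j=8 picked index 8: u0 ∈ [5/288, 1/9)
intersection: [7/288, 1/12)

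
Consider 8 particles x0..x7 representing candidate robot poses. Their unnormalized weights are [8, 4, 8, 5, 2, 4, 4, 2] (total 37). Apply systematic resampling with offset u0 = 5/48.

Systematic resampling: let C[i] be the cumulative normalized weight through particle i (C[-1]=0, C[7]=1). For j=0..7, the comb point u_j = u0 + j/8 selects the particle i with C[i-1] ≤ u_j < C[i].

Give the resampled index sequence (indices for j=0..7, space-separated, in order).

0 1 2 2 3 4 6 7

C = [8/37, 12/37, 20/37, 25/37, 27/37, 31/37, 35/37, 1]
j=0: u_0=5/48 ∈ [0, 8/37) → index 0
j=1: u_1=11/48 ∈ [8/37, 12/37) → index 1
j=2: u_2=17/48 ∈ [12/37, 20/37) → index 2
j=3: u_3=23/48 ∈ [12/37, 20/37) → index 2
j=4: u_4=29/48 ∈ [20/37, 25/37) → index 3
j=5: u_5=35/48 ∈ [25/37, 27/37) → index 4
j=6: u_6=41/48 ∈ [31/37, 35/37) → index 6
j=7: u_7=47/48 ∈ [35/37, 1) → index 7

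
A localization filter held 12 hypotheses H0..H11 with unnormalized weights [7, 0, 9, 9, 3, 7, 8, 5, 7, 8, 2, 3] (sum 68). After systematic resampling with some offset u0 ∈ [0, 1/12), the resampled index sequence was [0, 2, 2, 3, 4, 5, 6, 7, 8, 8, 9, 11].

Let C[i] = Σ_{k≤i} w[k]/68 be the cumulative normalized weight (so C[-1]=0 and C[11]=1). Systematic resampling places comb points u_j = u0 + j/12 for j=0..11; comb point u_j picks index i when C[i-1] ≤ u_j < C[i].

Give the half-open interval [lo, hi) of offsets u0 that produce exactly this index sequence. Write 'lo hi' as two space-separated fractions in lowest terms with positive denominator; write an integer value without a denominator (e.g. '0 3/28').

C = [7/68, 7/68, 4/17, 25/68, 7/17, 35/68, 43/68, 12/17, 55/68, 63/68, 65/68, 1]
j=0 picked index 0: u0 ∈ [0, 7/68)
j=1 picked index 2: u0 ∈ [1/51, 31/204)
j=2 picked index 2: u0 ∈ [-13/204, 7/102)
j=3 picked index 3: u0 ∈ [-1/68, 2/17)
j=4 picked index 4: u0 ∈ [7/204, 4/51)
j=5 picked index 5: u0 ∈ [-1/204, 5/51)
j=6 picked index 6: u0 ∈ [1/68, 9/68)
j=7 picked index 7: u0 ∈ [5/102, 25/204)
j=8 picked index 8: u0 ∈ [2/51, 29/204)
j=9 picked index 8: u0 ∈ [-3/68, 1/17)
j=10 picked index 9: u0 ∈ [-5/204, 19/204)
j=11 picked index 11: u0 ∈ [2/51, 1/12)
intersection: [5/102, 1/17)

5/102 1/17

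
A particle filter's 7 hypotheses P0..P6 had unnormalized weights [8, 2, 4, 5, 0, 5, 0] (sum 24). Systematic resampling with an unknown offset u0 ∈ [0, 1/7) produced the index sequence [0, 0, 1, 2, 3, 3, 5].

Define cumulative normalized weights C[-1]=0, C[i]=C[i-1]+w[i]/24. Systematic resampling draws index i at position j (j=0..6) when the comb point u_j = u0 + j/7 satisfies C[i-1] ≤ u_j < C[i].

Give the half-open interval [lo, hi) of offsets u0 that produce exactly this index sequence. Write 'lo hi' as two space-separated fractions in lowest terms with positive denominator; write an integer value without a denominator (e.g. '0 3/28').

C = [1/3, 5/12, 7/12, 19/24, 19/24, 1, 1]
j=0 picked index 0: u0 ∈ [0, 1/3)
j=1 picked index 0: u0 ∈ [-1/7, 4/21)
j=2 picked index 1: u0 ∈ [1/21, 11/84)
j=3 picked index 2: u0 ∈ [-1/84, 13/84)
j=4 picked index 3: u0 ∈ [1/84, 37/168)
j=5 picked index 3: u0 ∈ [-11/84, 13/168)
j=6 picked index 5: u0 ∈ [-11/168, 1/7)
intersection: [1/21, 13/168)

1/21 13/168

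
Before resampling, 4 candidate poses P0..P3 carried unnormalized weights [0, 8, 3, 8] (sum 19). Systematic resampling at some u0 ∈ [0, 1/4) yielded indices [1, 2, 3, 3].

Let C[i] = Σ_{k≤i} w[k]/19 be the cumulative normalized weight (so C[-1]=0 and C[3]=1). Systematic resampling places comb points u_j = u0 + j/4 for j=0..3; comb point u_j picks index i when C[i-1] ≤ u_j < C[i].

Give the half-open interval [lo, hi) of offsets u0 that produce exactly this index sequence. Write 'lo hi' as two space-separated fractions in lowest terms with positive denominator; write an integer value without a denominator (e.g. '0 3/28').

13/76 1/4

C = [0, 8/19, 11/19, 1]
j=0 picked index 1: u0 ∈ [0, 8/19)
j=1 picked index 2: u0 ∈ [13/76, 25/76)
j=2 picked index 3: u0 ∈ [3/38, 1/2)
j=3 picked index 3: u0 ∈ [-13/76, 1/4)
intersection: [13/76, 1/4)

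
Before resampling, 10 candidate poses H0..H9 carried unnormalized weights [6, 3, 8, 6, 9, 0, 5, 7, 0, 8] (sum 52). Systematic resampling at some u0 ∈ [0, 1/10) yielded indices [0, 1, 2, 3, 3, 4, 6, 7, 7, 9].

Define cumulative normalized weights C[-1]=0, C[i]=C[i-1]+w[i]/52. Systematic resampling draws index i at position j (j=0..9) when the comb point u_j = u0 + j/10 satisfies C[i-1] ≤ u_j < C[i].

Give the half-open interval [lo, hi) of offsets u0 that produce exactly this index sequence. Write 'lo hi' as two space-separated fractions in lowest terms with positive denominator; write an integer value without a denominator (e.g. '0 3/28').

7/260 11/260

C = [3/26, 9/52, 17/52, 23/52, 8/13, 8/13, 37/52, 11/13, 11/13, 1]
j=0 picked index 0: u0 ∈ [0, 3/26)
j=1 picked index 1: u0 ∈ [1/65, 19/260)
j=2 picked index 2: u0 ∈ [-7/260, 33/260)
j=3 picked index 3: u0 ∈ [7/260, 37/260)
j=4 picked index 3: u0 ∈ [-19/260, 11/260)
j=5 picked index 4: u0 ∈ [-3/52, 3/26)
j=6 picked index 6: u0 ∈ [1/65, 29/260)
j=7 picked index 7: u0 ∈ [3/260, 19/130)
j=8 picked index 7: u0 ∈ [-23/260, 3/65)
j=9 picked index 9: u0 ∈ [-7/130, 1/10)
intersection: [7/260, 11/260)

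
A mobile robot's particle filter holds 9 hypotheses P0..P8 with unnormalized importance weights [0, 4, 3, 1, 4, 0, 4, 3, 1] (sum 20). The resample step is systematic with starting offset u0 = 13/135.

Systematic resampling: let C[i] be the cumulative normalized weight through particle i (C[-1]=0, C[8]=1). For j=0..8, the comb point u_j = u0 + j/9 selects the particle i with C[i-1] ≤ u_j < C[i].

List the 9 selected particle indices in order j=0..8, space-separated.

C = [0, 1/5, 7/20, 2/5, 3/5, 3/5, 4/5, 19/20, 1]
j=0: u_0=13/135 ∈ [0, 1/5) → index 1
j=1: u_1=28/135 ∈ [1/5, 7/20) → index 2
j=2: u_2=43/135 ∈ [1/5, 7/20) → index 2
j=3: u_3=58/135 ∈ [2/5, 3/5) → index 4
j=4: u_4=73/135 ∈ [2/5, 3/5) → index 4
j=5: u_5=88/135 ∈ [3/5, 4/5) → index 6
j=6: u_6=103/135 ∈ [3/5, 4/5) → index 6
j=7: u_7=118/135 ∈ [4/5, 19/20) → index 7
j=8: u_8=133/135 ∈ [19/20, 1) → index 8

1 2 2 4 4 6 6 7 8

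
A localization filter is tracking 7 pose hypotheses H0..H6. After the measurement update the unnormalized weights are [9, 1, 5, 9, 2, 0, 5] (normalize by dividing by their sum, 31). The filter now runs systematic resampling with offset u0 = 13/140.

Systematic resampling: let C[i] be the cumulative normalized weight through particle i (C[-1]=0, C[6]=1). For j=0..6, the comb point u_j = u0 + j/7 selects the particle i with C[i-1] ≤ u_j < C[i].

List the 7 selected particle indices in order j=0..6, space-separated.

C = [9/31, 10/31, 15/31, 24/31, 26/31, 26/31, 1]
j=0: u_0=13/140 ∈ [0, 9/31) → index 0
j=1: u_1=33/140 ∈ [0, 9/31) → index 0
j=2: u_2=53/140 ∈ [10/31, 15/31) → index 2
j=3: u_3=73/140 ∈ [15/31, 24/31) → index 3
j=4: u_4=93/140 ∈ [15/31, 24/31) → index 3
j=5: u_5=113/140 ∈ [24/31, 26/31) → index 4
j=6: u_6=19/20 ∈ [26/31, 1) → index 6

0 0 2 3 3 4 6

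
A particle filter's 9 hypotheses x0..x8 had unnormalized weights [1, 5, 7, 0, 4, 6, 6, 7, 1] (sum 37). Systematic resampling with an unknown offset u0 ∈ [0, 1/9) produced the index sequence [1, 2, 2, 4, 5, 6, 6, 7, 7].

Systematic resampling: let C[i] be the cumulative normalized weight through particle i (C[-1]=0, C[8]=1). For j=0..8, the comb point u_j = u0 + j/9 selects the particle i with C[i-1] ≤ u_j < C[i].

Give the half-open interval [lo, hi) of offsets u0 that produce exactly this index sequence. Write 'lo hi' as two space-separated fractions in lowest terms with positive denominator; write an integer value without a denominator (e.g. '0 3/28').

22/333 28/333

C = [1/37, 6/37, 13/37, 13/37, 17/37, 23/37, 29/37, 36/37, 1]
j=0 picked index 1: u0 ∈ [1/37, 6/37)
j=1 picked index 2: u0 ∈ [17/333, 80/333)
j=2 picked index 2: u0 ∈ [-20/333, 43/333)
j=3 picked index 4: u0 ∈ [2/111, 14/111)
j=4 picked index 5: u0 ∈ [5/333, 59/333)
j=5 picked index 6: u0 ∈ [22/333, 76/333)
j=6 picked index 6: u0 ∈ [-5/111, 13/111)
j=7 picked index 7: u0 ∈ [2/333, 65/333)
j=8 picked index 7: u0 ∈ [-35/333, 28/333)
intersection: [22/333, 28/333)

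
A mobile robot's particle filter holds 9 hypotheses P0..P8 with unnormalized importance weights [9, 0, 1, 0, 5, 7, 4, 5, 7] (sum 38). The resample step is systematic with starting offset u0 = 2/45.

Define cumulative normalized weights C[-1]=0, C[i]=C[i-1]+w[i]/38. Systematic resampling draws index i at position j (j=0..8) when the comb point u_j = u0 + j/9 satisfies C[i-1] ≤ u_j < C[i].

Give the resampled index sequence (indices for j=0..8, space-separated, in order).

C = [9/38, 9/38, 5/19, 5/19, 15/38, 11/19, 13/19, 31/38, 1]
j=0: u_0=2/45 ∈ [0, 9/38) → index 0
j=1: u_1=7/45 ∈ [0, 9/38) → index 0
j=2: u_2=4/15 ∈ [5/19, 15/38) → index 4
j=3: u_3=17/45 ∈ [5/19, 15/38) → index 4
j=4: u_4=22/45 ∈ [15/38, 11/19) → index 5
j=5: u_5=3/5 ∈ [11/19, 13/19) → index 6
j=6: u_6=32/45 ∈ [13/19, 31/38) → index 7
j=7: u_7=37/45 ∈ [31/38, 1) → index 8
j=8: u_8=14/15 ∈ [31/38, 1) → index 8

0 0 4 4 5 6 7 8 8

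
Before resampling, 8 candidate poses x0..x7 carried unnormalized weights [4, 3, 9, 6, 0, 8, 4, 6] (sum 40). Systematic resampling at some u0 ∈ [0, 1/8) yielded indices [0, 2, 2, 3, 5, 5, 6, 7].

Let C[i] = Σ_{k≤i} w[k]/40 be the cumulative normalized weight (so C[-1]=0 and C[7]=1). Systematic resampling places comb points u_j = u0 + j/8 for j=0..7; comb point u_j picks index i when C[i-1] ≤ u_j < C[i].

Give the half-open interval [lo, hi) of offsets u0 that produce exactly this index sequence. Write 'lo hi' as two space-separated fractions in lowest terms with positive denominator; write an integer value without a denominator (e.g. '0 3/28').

C = [1/10, 7/40, 2/5, 11/20, 11/20, 3/4, 17/20, 1]
j=0 picked index 0: u0 ∈ [0, 1/10)
j=1 picked index 2: u0 ∈ [1/20, 11/40)
j=2 picked index 2: u0 ∈ [-3/40, 3/20)
j=3 picked index 3: u0 ∈ [1/40, 7/40)
j=4 picked index 5: u0 ∈ [1/20, 1/4)
j=5 picked index 5: u0 ∈ [-3/40, 1/8)
j=6 picked index 6: u0 ∈ [0, 1/10)
j=7 picked index 7: u0 ∈ [-1/40, 1/8)
intersection: [1/20, 1/10)

1/20 1/10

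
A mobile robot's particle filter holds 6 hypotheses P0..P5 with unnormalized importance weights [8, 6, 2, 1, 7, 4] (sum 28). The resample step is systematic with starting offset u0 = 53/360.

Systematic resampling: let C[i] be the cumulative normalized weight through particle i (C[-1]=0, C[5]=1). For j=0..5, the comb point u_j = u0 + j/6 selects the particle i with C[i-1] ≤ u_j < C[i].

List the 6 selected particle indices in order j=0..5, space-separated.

0 1 1 4 4 5

C = [2/7, 1/2, 4/7, 17/28, 6/7, 1]
j=0: u_0=53/360 ∈ [0, 2/7) → index 0
j=1: u_1=113/360 ∈ [2/7, 1/2) → index 1
j=2: u_2=173/360 ∈ [2/7, 1/2) → index 1
j=3: u_3=233/360 ∈ [17/28, 6/7) → index 4
j=4: u_4=293/360 ∈ [17/28, 6/7) → index 4
j=5: u_5=353/360 ∈ [6/7, 1) → index 5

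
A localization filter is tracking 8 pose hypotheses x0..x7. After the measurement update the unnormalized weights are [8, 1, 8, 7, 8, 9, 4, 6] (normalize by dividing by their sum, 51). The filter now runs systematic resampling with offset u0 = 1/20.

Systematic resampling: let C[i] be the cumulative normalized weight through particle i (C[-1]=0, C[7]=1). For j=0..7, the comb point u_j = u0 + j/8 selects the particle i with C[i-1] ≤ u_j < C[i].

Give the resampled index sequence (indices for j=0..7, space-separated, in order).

0 1 2 3 4 5 5 7

C = [8/51, 3/17, 1/3, 8/17, 32/51, 41/51, 15/17, 1]
j=0: u_0=1/20 ∈ [0, 8/51) → index 0
j=1: u_1=7/40 ∈ [8/51, 3/17) → index 1
j=2: u_2=3/10 ∈ [3/17, 1/3) → index 2
j=3: u_3=17/40 ∈ [1/3, 8/17) → index 3
j=4: u_4=11/20 ∈ [8/17, 32/51) → index 4
j=5: u_5=27/40 ∈ [32/51, 41/51) → index 5
j=6: u_6=4/5 ∈ [32/51, 41/51) → index 5
j=7: u_7=37/40 ∈ [15/17, 1) → index 7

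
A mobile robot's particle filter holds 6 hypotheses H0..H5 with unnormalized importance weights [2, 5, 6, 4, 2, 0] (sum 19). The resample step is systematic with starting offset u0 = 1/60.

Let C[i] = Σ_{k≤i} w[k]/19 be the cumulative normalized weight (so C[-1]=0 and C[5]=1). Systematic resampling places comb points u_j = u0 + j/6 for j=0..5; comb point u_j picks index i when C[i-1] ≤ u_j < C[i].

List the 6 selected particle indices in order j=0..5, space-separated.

0 1 1 2 2 3

C = [2/19, 7/19, 13/19, 17/19, 1, 1]
j=0: u_0=1/60 ∈ [0, 2/19) → index 0
j=1: u_1=11/60 ∈ [2/19, 7/19) → index 1
j=2: u_2=7/20 ∈ [2/19, 7/19) → index 1
j=3: u_3=31/60 ∈ [7/19, 13/19) → index 2
j=4: u_4=41/60 ∈ [7/19, 13/19) → index 2
j=5: u_5=17/20 ∈ [13/19, 17/19) → index 3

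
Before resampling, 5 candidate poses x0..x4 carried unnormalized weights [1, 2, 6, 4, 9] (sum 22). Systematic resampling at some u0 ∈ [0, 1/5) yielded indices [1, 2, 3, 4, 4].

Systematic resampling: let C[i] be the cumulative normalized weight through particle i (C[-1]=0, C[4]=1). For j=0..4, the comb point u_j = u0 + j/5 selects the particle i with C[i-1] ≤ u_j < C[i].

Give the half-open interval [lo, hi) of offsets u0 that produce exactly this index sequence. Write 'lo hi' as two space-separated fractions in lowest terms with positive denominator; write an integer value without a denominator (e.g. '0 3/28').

1/22 3/22

C = [1/22, 3/22, 9/22, 13/22, 1]
j=0 picked index 1: u0 ∈ [1/22, 3/22)
j=1 picked index 2: u0 ∈ [-7/110, 23/110)
j=2 picked index 3: u0 ∈ [1/110, 21/110)
j=3 picked index 4: u0 ∈ [-1/110, 2/5)
j=4 picked index 4: u0 ∈ [-23/110, 1/5)
intersection: [1/22, 3/22)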